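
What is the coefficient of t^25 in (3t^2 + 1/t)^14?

General term: C(14,j)·(3t^2)^j·(1/t)^(14-j), with t-exponent 2j − 1(14−j) = 3j − 14.
Set 3j − 14 = 25: j = 13.
C(14,13) = 14; 3^13 = 1594323; 1^1 = 1.
Coefficient = 14 · 1594323 · 1 = 22320522.

22320522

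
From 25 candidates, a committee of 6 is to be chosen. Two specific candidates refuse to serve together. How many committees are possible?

All 6-subsets: C(25,6) = 177100. Those containing both fixed elements: C(23,4) = 8855.
177100 − 8855 = 168245.

168245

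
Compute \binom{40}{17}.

88732378800

C(40,17) = (40·39·38·37·36·35·34·33·32·31·30·29·28·27·26·25·24) / 17! = 31560991604212034764800000 / 355687428096000 = 88732378800.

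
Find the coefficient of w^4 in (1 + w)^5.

5

The general term is C(5,j)·(1)^j·(w)^(5-j); the w^4 term has j = 1.
C(5,1) = 5.
Coefficient = C(5,1) = 5.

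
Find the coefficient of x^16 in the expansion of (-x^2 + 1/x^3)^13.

General term: C(13,j)·(-x^2)^j·(1/x^3)^(13-j), with x-exponent 2j − 3(13−j) = 5j − 39.
Set 5j − 39 = 16: j = 11.
C(13,11) = 78; (-1)^11 = -1; 1^2 = 1.
Coefficient = 78 · (-1) · 1 = -78.

-78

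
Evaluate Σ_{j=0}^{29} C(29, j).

The entries of row 29 sum to 2^29 = 536870912.

536870912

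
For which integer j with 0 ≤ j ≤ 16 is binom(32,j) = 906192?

6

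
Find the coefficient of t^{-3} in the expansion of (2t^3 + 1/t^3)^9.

2016

General term: C(9,j)·(2t^3)^j·(1/t^3)^(9-j), with t-exponent 3j − 3(9−j) = 6j − 27.
Set 6j − 27 = -3: j = 4.
C(9,4) = 126; 2^4 = 16; 1^5 = 1.
Coefficient = 126 · 16 · 1 = 2016.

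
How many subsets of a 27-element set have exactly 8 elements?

2220075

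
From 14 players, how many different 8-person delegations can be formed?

3003

This is C(14,8) = 3003.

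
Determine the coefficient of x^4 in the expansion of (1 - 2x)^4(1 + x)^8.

54

Coefficient of x^4 = Σ_{j} C(4,j)·(-2)^j·C(8,4-j)·1^(4-j) for j from 0 to 4.
= 70 + (-448) + 672 + (-256) + 16 = 54.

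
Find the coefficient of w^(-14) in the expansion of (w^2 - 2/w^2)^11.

General term: C(11,j)·(w^2)^j·(-2/w^2)^(11-j), with w-exponent 2j − 2(11−j) = 4j − 22.
Set 4j − 22 = -14: j = 2.
C(11,2) = 55; 1^2 = 1; (-2)^9 = -512.
Coefficient = 55 · 1 · (-512) = -28160.

-28160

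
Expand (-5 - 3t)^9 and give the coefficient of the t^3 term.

-35437500

The general term is C(9,j)·(-5)^j·(-3t)^(9-j); the t^3 term has j = 6.
C(9,6) = 84.
Coefficient = C(9,6) · (-5)^6 · (-3)^3 = 84 · 15625 · (-27) = -35437500.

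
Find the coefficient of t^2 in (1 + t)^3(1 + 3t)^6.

192

Coefficient of t^2 = Σ_{j} C(3,j)·1^j·C(6,2-j)·3^(2-j) for j from 0 to 2.
= 135 + 54 + 3 = 192.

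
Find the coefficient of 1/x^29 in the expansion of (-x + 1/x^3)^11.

General term: C(11,j)·(-x)^j·(1/x^3)^(11-j), with x-exponent 1j − 3(11−j) = 4j − 33.
Set 4j − 33 = -29: j = 1.
C(11,1) = 11; (-1)^1 = -1; 1^10 = 1.
Coefficient = 11 · (-1) · 1 = -11.

-11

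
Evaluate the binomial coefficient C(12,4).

495

C(12,4) = (12·11·10·9) / 4! = 11880 / 24 = 495.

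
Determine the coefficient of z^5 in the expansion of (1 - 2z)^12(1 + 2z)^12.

Coefficient of z^5 = Σ_{j} C(12,j)·(-2)^j·C(12,5-j)·2^(5-j) for j from 0 to 5.
= 25344 + (-190080) + 464640 + (-464640) + 190080 + (-25344) = 0.

0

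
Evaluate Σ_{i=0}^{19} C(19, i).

524288

The entries of row 19 sum to 2^19 = 524288.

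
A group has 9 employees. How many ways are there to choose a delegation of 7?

This is C(9,7) = 36.

36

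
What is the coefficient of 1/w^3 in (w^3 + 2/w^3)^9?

4032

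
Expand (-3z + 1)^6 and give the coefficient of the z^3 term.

-540

The general term is C(6,j)·(-3z)^j·(1)^(6-j); the z^3 term has j = 3.
C(6,3) = 20.
Coefficient = C(6,3) · (-3)^3 = 20 · (-27) = -540.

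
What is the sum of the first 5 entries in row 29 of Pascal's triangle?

27841

1 + 29 + 406 + 3654 + 23751 = 27841.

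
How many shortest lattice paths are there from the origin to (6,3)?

Each path is a sequence of 9 steps with 6 rights: C(9,6) = 84.

84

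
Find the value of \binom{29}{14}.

77558760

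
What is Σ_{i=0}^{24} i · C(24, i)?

Since i·C(24,i) = 24·C(23,i−1), the sum is 24·2^23 = 24·8388608 = 201326592.

201326592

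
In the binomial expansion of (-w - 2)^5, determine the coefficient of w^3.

-40

The general term is C(5,j)·(-w)^j·(-2)^(5-j); the w^3 term has j = 3.
C(5,3) = 10.
Coefficient = C(5,3) · (-1)^3 · (-2)^2 = 10 · (-1) · 4 = -40.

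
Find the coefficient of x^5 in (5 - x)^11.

The general term is C(11,j)·(5)^j·(-x)^(11-j); the x^5 term has j = 6.
C(11,6) = 462.
Coefficient = C(11,6) · 5^6 · (-1)^5 = 462 · 15625 · (-1) = -7218750.

-7218750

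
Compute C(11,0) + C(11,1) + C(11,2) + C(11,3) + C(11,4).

562

1 + 11 + 55 + 165 + 330 = 562.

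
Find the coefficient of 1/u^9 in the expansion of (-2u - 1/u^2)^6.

General term: C(6,j)·(-2u)^j·(-1/u^2)^(6-j), with u-exponent 1j − 2(6−j) = 3j − 12.
Set 3j − 12 = -9: j = 1.
C(6,1) = 6; (-2)^1 = -2; (-1)^5 = -1.
Coefficient = 6 · (-2) · (-1) = 12.

12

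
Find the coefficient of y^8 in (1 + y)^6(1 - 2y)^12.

Coefficient of y^8 = Σ_{j} C(6,j)·1^j·C(12,8-j)·(-2)^(8-j) for j from 0 to 6.
= 126720 + (-608256) + 887040 + (-506880) + 118800 + (-10560) + 264 = 7128.

7128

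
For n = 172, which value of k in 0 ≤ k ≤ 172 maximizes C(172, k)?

86

C(172,k) is maximized at k = 172/2 = 86.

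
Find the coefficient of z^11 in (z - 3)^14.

-9828

The general term is C(14,j)·(z)^j·(-3)^(14-j); the z^11 term has j = 11.
C(14,11) = 364.
Coefficient = C(14,11) · (-3)^3 = 364 · (-27) = -9828.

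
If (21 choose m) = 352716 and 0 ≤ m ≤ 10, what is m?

10

C(21,m) increases on 0 ≤ m ≤ 10. C(21,9) = 293930 and C(21,10) = 352716, so m = 10.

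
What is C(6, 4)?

C(6,4) = C(6,2) by symmetry.
C(6,2) = (6·5) / 2! = 30 / 2 = 15.

15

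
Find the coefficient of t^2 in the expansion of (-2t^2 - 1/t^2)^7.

-560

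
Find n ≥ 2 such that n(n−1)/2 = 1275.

n(n−1)/2 = 1275 ⇒ n(n−1) = 2550. Since 51·50 = 2550, n = 51.

51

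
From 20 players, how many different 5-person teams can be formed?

15504

This is C(20,5) = 15504.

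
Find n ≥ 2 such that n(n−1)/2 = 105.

n(n−1)/2 = 105 ⇒ n(n−1) = 210. Since 15·14 = 210, n = 15.

15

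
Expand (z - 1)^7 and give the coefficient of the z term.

7

The general term is C(7,j)·(z)^j·(-1)^(7-j); the z^1 term has j = 1.
C(7,1) = 7.
Coefficient = C(7,1) = 7.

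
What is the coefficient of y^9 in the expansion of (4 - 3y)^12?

The general term is C(12,j)·(4)^j·(-3y)^(12-j); the y^9 term has j = 3.
C(12,3) = 220.
Coefficient = C(12,3) · 4^3 · (-3)^9 = 220 · 64 · (-19683) = -277136640.

-277136640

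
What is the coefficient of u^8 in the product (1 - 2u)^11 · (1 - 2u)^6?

Coefficient of u^8 = Σ_{j} C(11,j)·(-2)^j·C(6,8-j)·(-2)^(8-j) for j from 2 to 8.
= 14080 + 253440 + 1267200 + 2365440 + 1774080 + 506880 + 42240 = 6223360.

6223360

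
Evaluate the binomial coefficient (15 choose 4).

1365

C(15,4) = (15·14·13·12) / 4! = 32760 / 24 = 1365.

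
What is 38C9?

C(38,9) = (38·37·36·35·34·33·32·31·30) / 9! = 59153663923200 / 362880 = 163011640.

163011640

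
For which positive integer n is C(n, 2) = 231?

n(n−1)/2 = 231 ⇒ n(n−1) = 462. Since 22·21 = 462, n = 22.

22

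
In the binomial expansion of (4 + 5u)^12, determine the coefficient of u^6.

59136000000

The general term is C(12,j)·(4)^j·(5u)^(12-j); the u^6 term has j = 6.
C(12,6) = 924.
Coefficient = C(12,6) · 4^6 · 5^6 = 924 · 4096 · 15625 = 59136000000.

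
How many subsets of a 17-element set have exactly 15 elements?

136

Choose the 15 positions: C(17,15) = 136.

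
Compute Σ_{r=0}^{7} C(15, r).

1 + 15 + 105 + 455 + 1365 + 3003 + 5005 + 6435 = 16384.

16384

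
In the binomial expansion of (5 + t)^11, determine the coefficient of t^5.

The general term is C(11,j)·(5)^j·(t)^(11-j); the t^5 term has j = 6.
C(11,6) = 462.
Coefficient = C(11,6) · 5^6 = 462 · 15625 = 7218750.

7218750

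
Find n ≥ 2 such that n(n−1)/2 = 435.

30

n(n−1)/2 = 435 ⇒ n(n−1) = 870. Since 30·29 = 870, n = 30.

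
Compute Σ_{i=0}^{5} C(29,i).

146596

1 + 29 + 406 + 3654 + 23751 + 118755 = 146596.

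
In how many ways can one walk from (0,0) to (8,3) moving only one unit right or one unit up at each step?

165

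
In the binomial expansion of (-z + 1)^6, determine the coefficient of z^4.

15

The general term is C(6,j)·(-z)^j·(1)^(6-j); the z^4 term has j = 4.
C(6,4) = 15.
Coefficient = C(6,4) = 15.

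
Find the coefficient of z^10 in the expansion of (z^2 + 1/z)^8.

General term: C(8,j)·(z^2)^j·(1/z)^(8-j), with z-exponent 2j − 1(8−j) = 3j − 8.
Set 3j − 8 = 10: j = 6.
C(8,6) = 28; 1^6 = 1; 1^2 = 1.
Coefficient = 28 · 1 · 1 = 28.

28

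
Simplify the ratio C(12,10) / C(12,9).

3/10

C(n,k+1)/C(n,k) = (n−k)/(k+1) = (12−9)/(9+1) = 3/10.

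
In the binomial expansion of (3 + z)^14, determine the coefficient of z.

22320522

The general term is C(14,j)·(3)^j·(z)^(14-j); the z^1 term has j = 13.
C(14,13) = 14.
Coefficient = C(14,13) · 3^13 = 14 · 1594323 = 22320522.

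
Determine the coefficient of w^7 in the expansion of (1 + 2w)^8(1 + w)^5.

41456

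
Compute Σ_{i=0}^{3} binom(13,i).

378

1 + 13 + 78 + 286 = 378.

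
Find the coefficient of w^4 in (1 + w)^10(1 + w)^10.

Coefficient of w^4 = Σ_{j} C(10,j)·C(10,4-j) for j from 0 to 4.
= 210 + 1200 + 2025 + 1200 + 210 = 4845.

4845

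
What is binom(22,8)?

C(22,8) = (22·21·20·19·18·17·16·15) / 8! = 12893126400 / 40320 = 319770.

319770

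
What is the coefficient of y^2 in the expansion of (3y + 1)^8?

252

The general term is C(8,j)·(3y)^j·(1)^(8-j); the y^2 term has j = 2.
C(8,2) = 28.
Coefficient = C(8,2) · 3^2 = 28 · 9 = 252.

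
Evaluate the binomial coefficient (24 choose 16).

735471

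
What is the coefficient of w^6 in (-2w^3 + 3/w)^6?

General term: C(6,j)·(-2w^3)^j·(3/w)^(6-j), with w-exponent 3j − 1(6−j) = 4j − 6.
Set 4j − 6 = 6: j = 3.
C(6,3) = 20; (-2)^3 = -8; 3^3 = 27.
Coefficient = 20 · (-8) · 27 = -4320.

-4320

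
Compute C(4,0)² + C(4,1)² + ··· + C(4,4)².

70

Σ C(4,r)² is the coefficient of x^4 in (1+x)^4(1+x)^4 = (1+x)^8, i.e. C(8,4) = 70.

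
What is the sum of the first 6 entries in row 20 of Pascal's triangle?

21700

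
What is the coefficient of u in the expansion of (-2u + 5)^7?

The general term is C(7,j)·(-2u)^j·(5)^(7-j); the u^1 term has j = 1.
C(7,1) = 7.
Coefficient = C(7,1) · (-2)^1 · 5^6 = 7 · (-2) · 15625 = -218750.

-218750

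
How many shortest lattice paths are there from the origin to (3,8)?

Each path is a sequence of 11 steps with 3 rights: C(11,3) = 165.

165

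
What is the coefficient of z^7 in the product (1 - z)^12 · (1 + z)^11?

Coefficient of z^7 = Σ_{j} C(12,j)·(-1)^j·C(11,7-j)·1^(7-j) for j from 0 to 7.
= 330 + (-5544) + 30492 + (-72600) + 81675 + (-43560) + 10164 + (-792) = 165.

165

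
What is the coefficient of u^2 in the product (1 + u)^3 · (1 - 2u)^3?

Coefficient of u^2 = Σ_{j} C(3,j)·1^j·C(3,2-j)·(-2)^(2-j) for j from 0 to 2.
= 12 + (-18) + 3 = -3.

-3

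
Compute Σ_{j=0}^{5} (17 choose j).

9402

1 + 17 + 136 + 680 + 2380 + 6188 = 9402.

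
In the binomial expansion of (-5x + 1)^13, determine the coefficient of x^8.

502734375

The general term is C(13,j)·(-5x)^j·(1)^(13-j); the x^8 term has j = 8.
C(13,8) = 1287.
Coefficient = C(13,8) · (-5)^8 = 1287 · 390625 = 502734375.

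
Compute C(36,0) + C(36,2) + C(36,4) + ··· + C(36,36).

Even-j terms of row 36 sum to 2^35 = 34359738368.

34359738368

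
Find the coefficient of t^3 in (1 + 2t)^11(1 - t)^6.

Coefficient of t^3 = Σ_{j} C(11,j)·2^j·C(6,3-j)·(-1)^(3-j) for j from 0 to 3.
= (-20) + 330 + (-1320) + 1320 = 310.

310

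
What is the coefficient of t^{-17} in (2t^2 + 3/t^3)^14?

1260971712

General term: C(14,j)·(2t^2)^j·(3/t^3)^(14-j), with t-exponent 2j − 3(14−j) = 5j − 42.
Set 5j − 42 = -17: j = 5.
C(14,5) = 2002; 2^5 = 32; 3^9 = 19683.
Coefficient = 2002 · 32 · 19683 = 1260971712.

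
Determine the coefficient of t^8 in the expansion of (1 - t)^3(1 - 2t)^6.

Coefficient of t^8 = Σ_{j} C(3,j)·(-1)^j·C(6,8-j)·(-2)^(8-j) for j from 2 to 3.
= 192 + 192 = 384.

384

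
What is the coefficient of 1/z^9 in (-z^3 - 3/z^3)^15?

-98513415

General term: C(15,j)·(-z^3)^j·(-3/z^3)^(15-j), with z-exponent 3j − 3(15−j) = 6j − 45.
Set 6j − 45 = -9: j = 6.
C(15,6) = 5005; (-1)^6 = 1; (-3)^9 = -19683.
Coefficient = 5005 · 1 · (-19683) = -98513415.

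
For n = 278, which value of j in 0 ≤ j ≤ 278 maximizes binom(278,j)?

139

C(278,j) is maximized at j = 278/2 = 139.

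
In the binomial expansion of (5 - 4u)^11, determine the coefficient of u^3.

The general term is C(11,j)·(5)^j·(-4u)^(11-j); the u^3 term has j = 8.
C(11,8) = 165.
Coefficient = C(11,8) · 5^8 · (-4)^3 = 165 · 390625 · (-64) = -4125000000.

-4125000000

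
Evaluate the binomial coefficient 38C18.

33578000610

C(38,18) = (38·37·36·35·34·33·32·31·30·29·28·27·26·25·24·23·22·21) / 18! = 214978908196382744494080000 / 6402373705728000 = 33578000610.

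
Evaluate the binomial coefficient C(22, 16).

C(22,16) = C(22,6) by symmetry.
C(22,6) = (22·21·20·19·18·17) / 6! = 53721360 / 720 = 74613.

74613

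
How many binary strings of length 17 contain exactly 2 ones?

136

Choose the 2 positions: C(17,2) = 136.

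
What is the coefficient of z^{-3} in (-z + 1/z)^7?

General term: C(7,j)·(-z)^j·(1/z)^(7-j), with z-exponent 1j − 1(7−j) = 2j − 7.
Set 2j − 7 = -3: j = 2.
C(7,2) = 21; (-1)^2 = 1; 1^5 = 1.
Coefficient = 21 · 1 · 1 = 21.

21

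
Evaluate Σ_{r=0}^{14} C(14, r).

16384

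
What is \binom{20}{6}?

C(20,6) = (20·19·18·17·16·15) / 6! = 27907200 / 720 = 38760.

38760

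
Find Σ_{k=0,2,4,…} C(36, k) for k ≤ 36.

Half of (1+1)^36 + (1−1)^36 gives the even-index sum: 2^35 = 34359738368.

34359738368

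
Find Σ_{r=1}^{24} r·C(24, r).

201326592

Since r·C(24,r) = 24·C(23,r−1), the sum is 24·2^23 = 24·8388608 = 201326592.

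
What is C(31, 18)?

206253075

C(31,18) = C(31,13) by symmetry.
C(31,13) = (31·30·29·28·27·26·25·24·23·22·21·20·19) / 13! = 1284342188088960000 / 6227020800 = 206253075.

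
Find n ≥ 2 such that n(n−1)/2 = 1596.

57

n(n−1)/2 = 1596 ⇒ n(n−1) = 3192. Since 57·56 = 3192, n = 57.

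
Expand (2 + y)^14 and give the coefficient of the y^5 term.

The general term is C(14,j)·(2)^j·(y)^(14-j); the y^5 term has j = 9.
C(14,9) = 2002.
Coefficient = C(14,9) · 2^9 = 2002 · 512 = 1025024.

1025024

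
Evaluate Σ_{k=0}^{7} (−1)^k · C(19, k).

-31824

The partial alternating sum Σ_{k=0}^{7} (−1)^k C(19,k) = (−1)^7 C(18,7) = -31824.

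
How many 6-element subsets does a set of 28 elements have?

C(28,6) = (28·27·26·25·24·23) / 6! = 271252800 / 720 = 376740.

376740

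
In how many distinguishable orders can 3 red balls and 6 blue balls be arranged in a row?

Choose positions for the red balls: C(9,3) = 84.

84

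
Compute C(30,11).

54627300

C(30,11) = (30·29·28·27·26·25·24·23·22·21·20) / 11! = 2180547008640000 / 39916800 = 54627300.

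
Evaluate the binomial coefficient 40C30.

C(40,30) = C(40,10) by symmetry.
C(40,10) = (40·39·38·37·36·35·34·33·32·31) / 10! = 3075990524006400 / 3628800 = 847660528.

847660528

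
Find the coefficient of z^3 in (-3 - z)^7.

-2835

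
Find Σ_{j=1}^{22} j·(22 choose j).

46137344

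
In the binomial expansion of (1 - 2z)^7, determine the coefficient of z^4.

560

The general term is C(7,j)·(1)^j·(-2z)^(7-j); the z^4 term has j = 3.
C(7,3) = 35.
Coefficient = C(7,3) · (-2)^4 = 35 · 16 = 560.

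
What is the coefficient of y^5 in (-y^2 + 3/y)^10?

-61236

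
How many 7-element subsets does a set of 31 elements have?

2629575

C(31,7) = (31·30·29·28·27·26·25) / 7! = 13253058000 / 5040 = 2629575.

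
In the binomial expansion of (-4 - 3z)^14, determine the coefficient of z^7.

The general term is C(14,j)·(-4)^j·(-3z)^(14-j); the z^7 term has j = 7.
C(14,7) = 3432.
Coefficient = C(14,7) · (-4)^7 · (-3)^7 = 3432 · (-16384) · (-2187) = 122974765056.

122974765056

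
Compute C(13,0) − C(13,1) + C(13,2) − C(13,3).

The partial alternating sum Σ_{k=0}^{3} (−1)^k C(13,k) = (−1)^3 C(12,3) = -220.

-220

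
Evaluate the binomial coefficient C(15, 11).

1365

C(15,11) = C(15,4) by symmetry.
C(15,4) = (15·14·13·12) / 4! = 32760 / 24 = 1365.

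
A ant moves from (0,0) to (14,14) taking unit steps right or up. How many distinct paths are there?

40116600

Each path is a sequence of 28 steps with 14 rights: C(28,14) = 40116600.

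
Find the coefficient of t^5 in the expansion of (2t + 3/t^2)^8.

3072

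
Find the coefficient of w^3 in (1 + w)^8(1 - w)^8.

Coefficient of w^3 = Σ_{j} C(8,j)·1^j·C(8,3-j)·(-1)^(3-j) for j from 0 to 3.
= (-56) + 224 + (-224) + 56 = 0.

0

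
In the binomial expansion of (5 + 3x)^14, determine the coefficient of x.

The general term is C(14,j)·(5)^j·(3x)^(14-j); the x^1 term has j = 13.
C(14,13) = 14.
Coefficient = C(14,13) · 5^13 · 3^1 = 14 · 1220703125 · 3 = 51269531250.

51269531250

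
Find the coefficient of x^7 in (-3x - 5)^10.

The general term is C(10,j)·(-3x)^j·(-5)^(10-j); the x^7 term has j = 7.
C(10,7) = 120.
Coefficient = C(10,7) · (-3)^7 · (-5)^3 = 120 · (-2187) · (-125) = 32805000.

32805000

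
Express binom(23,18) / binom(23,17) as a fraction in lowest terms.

1/3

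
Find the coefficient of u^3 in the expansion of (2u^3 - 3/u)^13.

-225173520

General term: C(13,j)·(2u^3)^j·(-3/u)^(13-j), with u-exponent 3j − 1(13−j) = 4j − 13.
Set 4j − 13 = 3: j = 4.
C(13,4) = 715; 2^4 = 16; (-3)^9 = -19683.
Coefficient = 715 · 16 · (-19683) = -225173520.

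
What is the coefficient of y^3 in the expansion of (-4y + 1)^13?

The general term is C(13,j)·(-4y)^j·(1)^(13-j); the y^3 term has j = 3.
C(13,3) = 286.
Coefficient = C(13,3) · (-4)^3 = 286 · (-64) = -18304.

-18304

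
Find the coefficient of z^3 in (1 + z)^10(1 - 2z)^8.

Coefficient of z^3 = Σ_{j} C(10,j)·1^j·C(8,3-j)·(-2)^(3-j) for j from 0 to 3.
= (-448) + 1120 + (-720) + 120 = 72.

72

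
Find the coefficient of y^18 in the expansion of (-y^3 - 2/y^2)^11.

-1320

General term: C(11,j)·(-y^3)^j·(-2/y^2)^(11-j), with y-exponent 3j − 2(11−j) = 5j − 22.
Set 5j − 22 = 18: j = 8.
C(11,8) = 165; (-1)^8 = 1; (-2)^3 = -8.
Coefficient = 165 · 1 · (-8) = -1320.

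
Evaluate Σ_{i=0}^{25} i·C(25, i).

419430400

Differentiating (1+x)^25 and setting x=1: Σ i·C(25,i) = 25·2^24 = 419430400.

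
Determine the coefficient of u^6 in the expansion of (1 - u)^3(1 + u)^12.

-187

Coefficient of u^6 = Σ_{j} C(3,j)·(-1)^j·C(12,6-j)·1^(6-j) for j from 0 to 3.
= 924 + (-2376) + 1485 + (-220) = -187.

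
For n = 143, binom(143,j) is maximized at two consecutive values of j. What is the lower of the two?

For odd n = 143, C(143,j) peaks at j = (n−1)/2 and (n+1)/2; the lower is 71.

71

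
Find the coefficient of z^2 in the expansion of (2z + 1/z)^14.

General term: C(14,j)·(2z)^j·(1/z)^(14-j), with z-exponent 1j − 1(14−j) = 2j − 14.
Set 2j − 14 = 2: j = 8.
C(14,8) = 3003; 2^8 = 256; 1^6 = 1.
Coefficient = 3003 · 256 · 1 = 768768.

768768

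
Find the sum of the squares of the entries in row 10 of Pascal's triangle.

184756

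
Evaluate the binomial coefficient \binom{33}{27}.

C(33,27) = C(33,6) by symmetry.
C(33,6) = (33·32·31·30·29·28) / 6! = 797448960 / 720 = 1107568.

1107568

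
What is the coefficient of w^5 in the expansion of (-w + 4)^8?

-3584

The general term is C(8,j)·(-w)^j·(4)^(8-j); the w^5 term has j = 5.
C(8,5) = 56.
Coefficient = C(8,5) · (-1)^5 · 4^3 = 56 · (-1) · 64 = -3584.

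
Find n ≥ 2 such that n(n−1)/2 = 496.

32

n(n−1)/2 = 496 ⇒ n(n−1) = 992. Since 32·31 = 992, n = 32.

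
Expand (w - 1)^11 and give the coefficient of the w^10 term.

-11

The general term is C(11,j)·(w)^j·(-1)^(11-j); the w^10 term has j = 10.
C(11,10) = 11.
Coefficient = C(11,10) · (-1)^1 = 11 · (-1) = -11.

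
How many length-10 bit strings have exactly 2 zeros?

45

Choose the 2 positions: C(10,2) = 45.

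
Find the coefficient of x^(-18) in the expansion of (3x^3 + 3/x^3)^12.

General term: C(12,j)·(3x^3)^j·(3/x^3)^(12-j), with x-exponent 3j − 3(12−j) = 6j − 36.
Set 6j − 36 = -18: j = 3.
C(12,3) = 220; 3^3 = 27; 3^9 = 19683.
Coefficient = 220 · 27 · 19683 = 116917020.

116917020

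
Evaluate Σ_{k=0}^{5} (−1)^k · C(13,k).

-792

The partial alternating sum Σ_{k=0}^{5} (−1)^k C(13,k) = (−1)^5 C(12,5) = -792.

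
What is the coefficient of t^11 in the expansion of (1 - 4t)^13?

-327155712

The general term is C(13,j)·(1)^j·(-4t)^(13-j); the t^11 term has j = 2.
C(13,2) = 78.
Coefficient = C(13,2) · (-4)^11 = 78 · (-4194304) = -327155712.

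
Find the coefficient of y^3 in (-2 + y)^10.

-15360

The general term is C(10,j)·(-2)^j·(y)^(10-j); the y^3 term has j = 7.
C(10,7) = 120.
Coefficient = C(10,7) · (-2)^7 = 120 · (-128) = -15360.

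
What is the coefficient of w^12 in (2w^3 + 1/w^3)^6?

192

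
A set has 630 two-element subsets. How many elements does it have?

36

n(n−1)/2 = 630 ⇒ n(n−1) = 1260. Since 36·35 = 1260, n = 36.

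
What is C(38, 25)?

5414950296

C(38,25) = C(38,13) by symmetry.
C(38,13) = (38·37·36·35·34·33·32·31·30·29·28·27·26) / 13! = 33719008124158156800 / 6227020800 = 5414950296.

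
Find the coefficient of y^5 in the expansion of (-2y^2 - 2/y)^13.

-14057472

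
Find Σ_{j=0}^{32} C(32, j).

The entries of row 32 sum to 2^32 = 4294967296.

4294967296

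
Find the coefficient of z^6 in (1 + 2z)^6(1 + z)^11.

67582

Coefficient of z^6 = Σ_{j} C(6,j)·2^j·C(11,6-j)·1^(6-j) for j from 0 to 6.
= 462 + 5544 + 19800 + 26400 + 13200 + 2112 + 64 = 67582.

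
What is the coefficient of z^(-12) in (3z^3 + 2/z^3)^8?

General term: C(8,j)·(3z^3)^j·(2/z^3)^(8-j), with z-exponent 3j − 3(8−j) = 6j − 24.
Set 6j − 24 = -12: j = 2.
C(8,2) = 28; 3^2 = 9; 2^6 = 64.
Coefficient = 28 · 9 · 64 = 16128.

16128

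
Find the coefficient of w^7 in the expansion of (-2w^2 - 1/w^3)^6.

192

General term: C(6,j)·(-2w^2)^j·(-1/w^3)^(6-j), with w-exponent 2j − 3(6−j) = 5j − 18.
Set 5j − 18 = 7: j = 5.
C(6,5) = 6; (-2)^5 = -32; (-1)^1 = -1.
Coefficient = 6 · (-32) · (-1) = 192.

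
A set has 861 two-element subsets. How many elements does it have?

n(n−1)/2 = 861 ⇒ n(n−1) = 1722. Since 42·41 = 1722, n = 42.

42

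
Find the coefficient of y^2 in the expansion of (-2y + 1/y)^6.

General term: C(6,j)·(-2y)^j·(1/y)^(6-j), with y-exponent 1j − 1(6−j) = 2j − 6.
Set 2j − 6 = 2: j = 4.
C(6,4) = 15; (-2)^4 = 16; 1^2 = 1.
Coefficient = 15 · 16 · 1 = 240.

240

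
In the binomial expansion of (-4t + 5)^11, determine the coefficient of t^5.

-7392000000

The general term is C(11,j)·(-4t)^j·(5)^(11-j); the t^5 term has j = 5.
C(11,5) = 462.
Coefficient = C(11,5) · (-4)^5 · 5^6 = 462 · (-1024) · 15625 = -7392000000.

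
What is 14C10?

C(14,10) = C(14,4) by symmetry.
C(14,4) = (14·13·12·11) / 4! = 24024 / 24 = 1001.

1001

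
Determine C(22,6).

74613

C(22,6) = (22·21·20·19·18·17) / 6! = 53721360 / 720 = 74613.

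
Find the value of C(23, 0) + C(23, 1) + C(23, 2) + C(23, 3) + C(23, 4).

1 + 23 + 253 + 1771 + 8855 = 10903.

10903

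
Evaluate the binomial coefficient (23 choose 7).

245157

C(23,7) = (23·22·21·20·19·18·17) / 7! = 1235591280 / 5040 = 245157.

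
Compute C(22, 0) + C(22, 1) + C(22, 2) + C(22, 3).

1 + 22 + 231 + 1540 = 1794.

1794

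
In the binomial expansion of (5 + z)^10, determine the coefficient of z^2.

The general term is C(10,j)·(5)^j·(z)^(10-j); the z^2 term has j = 8.
C(10,8) = 45.
Coefficient = C(10,8) · 5^8 = 45 · 390625 = 17578125.

17578125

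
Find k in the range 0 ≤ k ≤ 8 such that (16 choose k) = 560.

3

C(16,k) increases on 0 ≤ k ≤ 8. C(16,2) = 120 and C(16,3) = 560, so k = 3.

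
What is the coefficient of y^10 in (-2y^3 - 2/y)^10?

258048

General term: C(10,j)·(-2y^3)^j·(-2/y)^(10-j), with y-exponent 3j − 1(10−j) = 4j − 10.
Set 4j − 10 = 10: j = 5.
C(10,5) = 252; (-2)^5 = -32; (-2)^5 = -32.
Coefficient = 252 · (-32) · (-32) = 258048.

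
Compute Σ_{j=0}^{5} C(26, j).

83682

1 + 26 + 325 + 2600 + 14950 + 65780 = 83682.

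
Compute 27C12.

C(27,12) = (27·26·25·24·23·22·21·20·19·18·17·16) / 12! = 8326896754176000 / 479001600 = 17383860.

17383860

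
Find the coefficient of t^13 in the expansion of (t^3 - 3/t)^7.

189

General term: C(7,j)·(t^3)^j·(-3/t)^(7-j), with t-exponent 3j − 1(7−j) = 4j − 7.
Set 4j − 7 = 13: j = 5.
C(7,5) = 21; 1^5 = 1; (-3)^2 = 9.
Coefficient = 21 · 1 · 9 = 189.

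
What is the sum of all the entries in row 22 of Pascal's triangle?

4194304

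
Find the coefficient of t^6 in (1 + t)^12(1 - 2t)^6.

-480

Coefficient of t^6 = Σ_{j} C(12,j)·1^j·C(6,6-j)·(-2)^(6-j) for j from 0 to 6.
= 64 + (-2304) + 15840 + (-35200) + 29700 + (-9504) + 924 = -480.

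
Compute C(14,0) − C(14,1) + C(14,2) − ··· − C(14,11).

-78

The partial alternating sum Σ_{k=0}^{11} (−1)^k C(14,k) = (−1)^11 C(13,11) = -78.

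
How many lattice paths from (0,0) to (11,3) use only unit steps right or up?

Each path is a sequence of 14 steps with 11 rights: C(14,11) = 364.

364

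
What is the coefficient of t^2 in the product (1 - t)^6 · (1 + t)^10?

0

Coefficient of t^2 = Σ_{j} C(6,j)·(-1)^j·C(10,2-j)·1^(2-j) for j from 0 to 2.
= 45 + (-60) + 15 = 0.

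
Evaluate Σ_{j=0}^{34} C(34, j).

The entries of row 34 sum to 2^34 = 17179869184.

17179869184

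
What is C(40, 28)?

C(40,28) = C(40,12) by symmetry.
C(40,12) = (40·39·38·37·36·35·34·33·32·31·30·29) / 12! = 2676111755885568000 / 479001600 = 5586853480.

5586853480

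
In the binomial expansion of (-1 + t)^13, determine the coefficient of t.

The general term is C(13,j)·(-1)^j·(t)^(13-j); the t^1 term has j = 12.
C(13,12) = 13.
Coefficient = C(13,12) = 13.

13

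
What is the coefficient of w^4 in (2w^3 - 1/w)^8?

General term: C(8,j)·(2w^3)^j·(-1/w)^(8-j), with w-exponent 3j − 1(8−j) = 4j − 8.
Set 4j − 8 = 4: j = 3.
C(8,3) = 56; 2^3 = 8; (-1)^5 = -1.
Coefficient = 56 · 8 · (-1) = -448.

-448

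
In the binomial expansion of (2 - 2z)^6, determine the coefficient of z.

The general term is C(6,j)·(2)^j·(-2z)^(6-j); the z^1 term has j = 5.
C(6,5) = 6.
Coefficient = C(6,5) · 2^5 · (-2)^1 = 6 · 32 · (-2) = -384.

-384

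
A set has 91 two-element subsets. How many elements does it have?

n(n−1)/2 = 91 ⇒ n(n−1) = 182. Since 14·13 = 182, n = 14.

14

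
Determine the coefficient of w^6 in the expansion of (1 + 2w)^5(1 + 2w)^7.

59136

Coefficient of w^6 = Σ_{j} C(5,j)·2^j·C(7,6-j)·2^(6-j) for j from 0 to 5.
= 448 + 6720 + 22400 + 22400 + 6720 + 448 = 59136.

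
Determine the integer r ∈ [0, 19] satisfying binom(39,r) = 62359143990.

C(39,r) increases on 0 ≤ r ≤ 19. C(39,17) = 51021117810 and C(39,18) = 62359143990, so r = 18.

18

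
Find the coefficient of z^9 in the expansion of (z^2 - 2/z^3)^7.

General term: C(7,j)·(z^2)^j·(-2/z^3)^(7-j), with z-exponent 2j − 3(7−j) = 5j − 21.
Set 5j − 21 = 9: j = 6.
C(7,6) = 7; 1^6 = 1; (-2)^1 = -2.
Coefficient = 7 · 1 · (-2) = -14.

-14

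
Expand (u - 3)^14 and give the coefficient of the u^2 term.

The general term is C(14,j)·(u)^j·(-3)^(14-j); the u^2 term has j = 2.
C(14,2) = 91.
Coefficient = C(14,2) · (-3)^12 = 91 · 531441 = 48361131.

48361131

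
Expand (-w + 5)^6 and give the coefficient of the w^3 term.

-2500

The general term is C(6,j)·(-w)^j·(5)^(6-j); the w^3 term has j = 3.
C(6,3) = 20.
Coefficient = C(6,3) · (-1)^3 · 5^3 = 20 · (-1) · 125 = -2500.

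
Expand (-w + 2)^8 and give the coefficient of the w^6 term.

112

The general term is C(8,j)·(-w)^j·(2)^(8-j); the w^6 term has j = 6.
C(8,6) = 28.
Coefficient = C(8,6) · 2^2 = 28 · 4 = 112.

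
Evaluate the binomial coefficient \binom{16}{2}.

C(16,2) = (16·15) / 2! = 240 / 2 = 120.

120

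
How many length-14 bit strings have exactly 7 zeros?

3432

Choose the 7 positions: C(14,7) = 3432.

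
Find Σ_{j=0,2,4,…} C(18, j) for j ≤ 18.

Half of (1+1)^18 + (1−1)^18 gives the even-index sum: 2^17 = 131072.

131072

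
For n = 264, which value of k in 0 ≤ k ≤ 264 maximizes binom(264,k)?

C(264,k) is maximized at k = 264/2 = 132.

132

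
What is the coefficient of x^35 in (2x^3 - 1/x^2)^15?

860160

General term: C(15,j)·(2x^3)^j·(-1/x^2)^(15-j), with x-exponent 3j − 2(15−j) = 5j − 30.
Set 5j − 30 = 35: j = 13.
C(15,13) = 105; 2^13 = 8192; (-1)^2 = 1.
Coefficient = 105 · 8192 · 1 = 860160.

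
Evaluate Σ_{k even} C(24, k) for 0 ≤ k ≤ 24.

Even-k terms of row 24 sum to 2^23 = 8388608.

8388608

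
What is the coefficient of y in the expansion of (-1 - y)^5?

The general term is C(5,j)·(-1)^j·(-y)^(5-j); the y^1 term has j = 4.
C(5,4) = 5.
Coefficient = C(5,4) · (-1)^1 = 5 · (-1) = -5.

-5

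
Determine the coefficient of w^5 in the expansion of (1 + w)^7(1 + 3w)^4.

5166

Coefficient of w^5 = Σ_{j} C(7,j)·1^j·C(4,5-j)·3^(5-j) for j from 1 to 5.
= 567 + 2268 + 1890 + 420 + 21 = 5166.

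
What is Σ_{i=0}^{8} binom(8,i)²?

12870

By Vandermonde's identity, Σ C(8,i)² = C(16,8) = 12870.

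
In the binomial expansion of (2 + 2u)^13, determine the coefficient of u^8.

10543104

The general term is C(13,j)·(2)^j·(2u)^(13-j); the u^8 term has j = 5.
C(13,5) = 1287.
Coefficient = C(13,5) · 2^5 · 2^8 = 1287 · 32 · 256 = 10543104.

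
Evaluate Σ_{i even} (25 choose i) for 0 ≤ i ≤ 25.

Even-i terms of row 25 sum to 2^24 = 16777216.

16777216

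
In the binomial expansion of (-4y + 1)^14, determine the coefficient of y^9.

The general term is C(14,j)·(-4y)^j·(1)^(14-j); the y^9 term has j = 9.
C(14,9) = 2002.
Coefficient = C(14,9) · (-4)^9 = 2002 · (-262144) = -524812288.

-524812288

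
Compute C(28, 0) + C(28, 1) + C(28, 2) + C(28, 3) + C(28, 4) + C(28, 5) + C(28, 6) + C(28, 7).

1 + 28 + 378 + 3276 + 20475 + 98280 + 376740 + 1184040 = 1683218.

1683218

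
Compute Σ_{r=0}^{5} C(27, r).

1 + 27 + 351 + 2925 + 17550 + 80730 = 101584.

101584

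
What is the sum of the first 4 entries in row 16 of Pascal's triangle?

697

1 + 16 + 120 + 560 = 697.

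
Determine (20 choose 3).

C(20,3) = (20·19·18) / 3! = 6840 / 6 = 1140.

1140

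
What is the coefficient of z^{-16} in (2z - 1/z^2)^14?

General term: C(14,j)·(2z)^j·(-1/z^2)^(14-j), with z-exponent 1j − 2(14−j) = 3j − 28.
Set 3j − 28 = -16: j = 4.
C(14,4) = 1001; 2^4 = 16; (-1)^10 = 1.
Coefficient = 1001 · 16 · 1 = 16016.

16016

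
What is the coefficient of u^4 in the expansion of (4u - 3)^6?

34560

The general term is C(6,j)·(4u)^j·(-3)^(6-j); the u^4 term has j = 4.
C(6,4) = 15.
Coefficient = C(6,4) · 4^4 · (-3)^2 = 15 · 256 · 9 = 34560.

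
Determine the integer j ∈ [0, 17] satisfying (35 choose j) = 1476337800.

13

C(35,j) increases on 0 ≤ j ≤ 17. C(35,12) = 834451800 and C(35,13) = 1476337800, so j = 13.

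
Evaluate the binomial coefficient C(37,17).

C(37,17) = (37·36·35·34·33·32·31·30·29·28·27·26·25·24·23·22·21) / 17! = 5657339689378493276160000 / 355687428096000 = 15905368710.

15905368710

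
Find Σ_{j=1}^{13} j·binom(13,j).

53248

Since j·C(13,j) = 13·C(12,j−1), the sum is 13·2^12 = 13·4096 = 53248.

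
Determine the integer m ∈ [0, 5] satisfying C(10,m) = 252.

C(10,m) increases on 0 ≤ m ≤ 5. C(10,4) = 210 and C(10,5) = 252, so m = 5.

5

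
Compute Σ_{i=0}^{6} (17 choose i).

21778

1 + 17 + 136 + 680 + 2380 + 6188 + 12376 = 21778.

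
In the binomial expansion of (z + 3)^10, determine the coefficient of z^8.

The general term is C(10,j)·(z)^j·(3)^(10-j); the z^8 term has j = 8.
C(10,8) = 45.
Coefficient = C(10,8) · 3^2 = 45 · 9 = 405.

405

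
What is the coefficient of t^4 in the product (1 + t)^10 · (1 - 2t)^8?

-30

Coefficient of t^4 = Σ_{j} C(10,j)·1^j·C(8,4-j)·(-2)^(4-j) for j from 0 to 4.
= 1120 + (-4480) + 5040 + (-1920) + 210 = -30.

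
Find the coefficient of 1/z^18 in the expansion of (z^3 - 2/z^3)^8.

General term: C(8,j)·(z^3)^j·(-2/z^3)^(8-j), with z-exponent 3j − 3(8−j) = 6j − 24.
Set 6j − 24 = -18: j = 1.
C(8,1) = 8; 1^1 = 1; (-2)^7 = -128.
Coefficient = 8 · 1 · (-128) = -1024.

-1024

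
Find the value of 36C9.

C(36,9) = (36·35·34·33·32·31·30·29·28) / 9! = 34162713446400 / 362880 = 94143280.

94143280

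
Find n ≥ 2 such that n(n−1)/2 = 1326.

52

n(n−1)/2 = 1326 ⇒ n(n−1) = 2652. Since 52·51 = 2652, n = 52.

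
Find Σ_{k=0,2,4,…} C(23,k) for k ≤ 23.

Even-k terms of row 23 sum to 2^22 = 4194304.

4194304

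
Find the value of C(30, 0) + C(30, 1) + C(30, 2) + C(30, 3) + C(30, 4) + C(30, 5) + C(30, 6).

1 + 30 + 435 + 4060 + 27405 + 142506 + 593775 = 768212.

768212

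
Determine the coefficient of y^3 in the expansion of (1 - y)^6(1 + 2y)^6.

-40

Coefficient of y^3 = Σ_{j} C(6,j)·(-1)^j·C(6,3-j)·2^(3-j) for j from 0 to 3.
= 160 + (-360) + 180 + (-20) = -40.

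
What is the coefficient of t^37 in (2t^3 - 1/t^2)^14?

General term: C(14,j)·(2t^3)^j·(-1/t^2)^(14-j), with t-exponent 3j − 2(14−j) = 5j − 28.
Set 5j − 28 = 37: j = 13.
C(14,13) = 14; 2^13 = 8192; (-1)^1 = -1.
Coefficient = 14 · 8192 · (-1) = -114688.

-114688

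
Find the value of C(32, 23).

28048800

C(32,23) = C(32,9) by symmetry.
C(32,9) = (32·31·30·29·28·27·26·25·24) / 9! = 10178348544000 / 362880 = 28048800.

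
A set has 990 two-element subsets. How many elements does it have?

45

n(n−1)/2 = 990 ⇒ n(n−1) = 1980. Since 45·44 = 1980, n = 45.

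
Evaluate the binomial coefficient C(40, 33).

18643560

C(40,33) = C(40,7) by symmetry.
C(40,7) = (40·39·38·37·36·35·34) / 7! = 93963542400 / 5040 = 18643560.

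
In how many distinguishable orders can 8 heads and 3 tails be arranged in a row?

165

Choose positions for the heads: C(11,8) = 165.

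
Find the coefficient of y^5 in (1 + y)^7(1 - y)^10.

Coefficient of y^5 = Σ_{j} C(7,j)·1^j·C(10,5-j)·(-1)^(5-j) for j from 0 to 5.
= (-252) + 1470 + (-2520) + 1575 + (-350) + 21 = -56.

-56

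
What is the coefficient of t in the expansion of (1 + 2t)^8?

16

The general term is C(8,j)·(1)^j·(2t)^(8-j); the t^1 term has j = 7.
C(8,7) = 8.
Coefficient = C(8,7) · 2^1 = 8 · 2 = 16.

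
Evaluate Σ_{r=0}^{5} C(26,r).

1 + 26 + 325 + 2600 + 14950 + 65780 = 83682.

83682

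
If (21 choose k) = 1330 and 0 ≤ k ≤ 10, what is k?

C(21,k) increases on 0 ≤ k ≤ 10. C(21,2) = 210 and C(21,3) = 1330, so k = 3.

3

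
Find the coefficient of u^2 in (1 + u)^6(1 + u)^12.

153

(1 + u)^6(1 + u)^12 = (1 + u)^18, so the coefficient of u^2 is C(18,2)·1^2 = 153·1 = 153.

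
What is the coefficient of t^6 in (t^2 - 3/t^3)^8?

252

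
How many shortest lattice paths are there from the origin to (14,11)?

4457400

Each path is a sequence of 25 steps with 14 rights: C(25,14) = 4457400.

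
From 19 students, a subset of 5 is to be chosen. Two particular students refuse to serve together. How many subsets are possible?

All 5-subsets: C(19,5) = 11628. Those containing both fixed elements: C(17,3) = 680.
11628 − 680 = 10948.

10948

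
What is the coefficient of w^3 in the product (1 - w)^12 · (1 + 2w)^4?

52

Coefficient of w^3 = Σ_{j} C(12,j)·(-1)^j·C(4,3-j)·2^(3-j) for j from 0 to 3.
= 32 + (-288) + 528 + (-220) = 52.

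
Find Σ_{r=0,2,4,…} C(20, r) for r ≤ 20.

Half of (1+1)^20 + (1−1)^20 gives the even-index sum: 2^19 = 524288.

524288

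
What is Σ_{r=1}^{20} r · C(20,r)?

10485760

Differentiating (1+x)^20 and setting x=1: Σ r·C(20,r) = 20·2^19 = 10485760.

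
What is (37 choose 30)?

C(37,30) = C(37,7) by symmetry.
C(37,7) = (37·36·35·34·33·32·31) / 7! = 51889178880 / 5040 = 10295472.

10295472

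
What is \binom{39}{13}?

8122425444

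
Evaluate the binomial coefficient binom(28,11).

C(28,11) = (28·27·26·25·24·23·22·21·20·19·18) / 11! = 857180548224000 / 39916800 = 21474180.

21474180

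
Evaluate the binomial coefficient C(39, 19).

C(39,19) = (39·38·37·36·35·34·33·32·31·30·29·28·27·26·25·24·23·22·21) / 19! = 8384177419658927035269120000 / 121645100408832000 = 68923264410.

68923264410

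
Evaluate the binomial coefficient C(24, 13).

2496144

C(24,13) = C(24,11) by symmetry.
C(24,11) = (24·23·22·21·20·19·18·17·16·15·14) / 11! = 99638080819200 / 39916800 = 2496144.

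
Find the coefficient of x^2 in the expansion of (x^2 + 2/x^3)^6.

General term: C(6,j)·(x^2)^j·(2/x^3)^(6-j), with x-exponent 2j − 3(6−j) = 5j − 18.
Set 5j − 18 = 2: j = 4.
C(6,4) = 15; 1^4 = 1; 2^2 = 4.
Coefficient = 15 · 1 · 4 = 60.

60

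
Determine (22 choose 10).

646646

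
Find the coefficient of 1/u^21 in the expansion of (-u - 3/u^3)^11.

-1082565

General term: C(11,j)·(-u)^j·(-3/u^3)^(11-j), with u-exponent 1j − 3(11−j) = 4j − 33.
Set 4j − 33 = -21: j = 3.
C(11,3) = 165; (-1)^3 = -1; (-3)^8 = 6561.
Coefficient = 165 · (-1) · 6561 = -1082565.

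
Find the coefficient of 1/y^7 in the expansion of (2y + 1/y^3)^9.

4032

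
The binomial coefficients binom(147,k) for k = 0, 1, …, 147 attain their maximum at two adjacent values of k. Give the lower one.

73

For odd n = 147, C(147,k) peaks at k = (n−1)/2 and (n+1)/2; the lower is 73.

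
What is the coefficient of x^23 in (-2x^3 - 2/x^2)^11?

General term: C(11,j)·(-2x^3)^j·(-2/x^2)^(11-j), with x-exponent 3j − 2(11−j) = 5j − 22.
Set 5j − 22 = 23: j = 9.
C(11,9) = 55; (-2)^9 = -512; (-2)^2 = 4.
Coefficient = 55 · (-512) · 4 = -112640.

-112640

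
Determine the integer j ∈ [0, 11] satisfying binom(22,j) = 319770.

C(22,j) increases on 0 ≤ j ≤ 11. C(22,7) = 170544 and C(22,8) = 319770, so j = 8.

8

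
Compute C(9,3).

C(9,3) = (9·8·7) / 3! = 504 / 6 = 84.

84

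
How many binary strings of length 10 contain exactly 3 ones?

120

Choose the 3 positions: C(10,3) = 120.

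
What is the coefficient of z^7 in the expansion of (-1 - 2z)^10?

The general term is C(10,j)·(-1)^j·(-2z)^(10-j); the z^7 term has j = 3.
C(10,3) = 120.
Coefficient = C(10,3) · (-1)^3 · (-2)^7 = 120 · (-1) · (-128) = 15360.

15360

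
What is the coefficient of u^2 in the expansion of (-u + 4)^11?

14417920

The general term is C(11,j)·(-u)^j·(4)^(11-j); the u^2 term has j = 2.
C(11,2) = 55.
Coefficient = C(11,2) · 4^9 = 55 · 262144 = 14417920.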